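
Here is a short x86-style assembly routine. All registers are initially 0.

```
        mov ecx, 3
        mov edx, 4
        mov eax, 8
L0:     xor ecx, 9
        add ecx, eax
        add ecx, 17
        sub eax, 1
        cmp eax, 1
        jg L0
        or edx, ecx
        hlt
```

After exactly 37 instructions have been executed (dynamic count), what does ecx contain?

168

ecx=3
edx=4
eax=8
ecx=3^9=10
ecx=10+8=18
ecx=18+17=35
eax=8-1=7
cmp eax, 1  (cmp 7,1)
jg L0: taken
ecx=35^9=42
ecx=42+7=49
ecx=49+17=66
eax=7-1=6
cmp eax, 1  (cmp 6,1)
jg L0: taken
ecx=66^9=75
ecx=75+6=81
ecx=81+17=98
eax=6-1=5
cmp eax, 1  (cmp 5,1)
jg L0: taken
ecx=98^9=107
ecx=107+5=112
ecx=112+17=129
eax=5-1=4
cmp eax, 1  (cmp 4,1)
jg L0: taken
ecx=129^9=136
ecx=136+4=140
ecx=140+17=157
eax=4-1=3
cmp eax, 1  (cmp 3,1)
jg L0: taken
ecx=157^9=148
ecx=148+3=151
ecx=151+17=168
eax=3-1=2
After step 37: ecx = 168.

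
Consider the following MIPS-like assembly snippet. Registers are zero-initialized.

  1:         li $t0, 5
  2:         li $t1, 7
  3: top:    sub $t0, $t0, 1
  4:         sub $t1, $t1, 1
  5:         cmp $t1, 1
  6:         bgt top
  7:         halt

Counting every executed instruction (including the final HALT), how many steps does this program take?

$t0=5
$t1=7
$t0=5-1=4
$t1=7-1=6
cmp $t1, 1  (cmp 6,1)
bgt top: taken
$t0=4-1=3
$t1=6-1=5
cmp $t1, 1  (cmp 5,1)
bgt top: taken
$t0=3-1=2
$t1=5-1=4
cmp $t1, 1  (cmp 4,1)
bgt top: taken
$t0=2-1=1
$t1=4-1=3
cmp $t1, 1  (cmp 3,1)
bgt top: taken
$t0=1-1=0
$t1=3-1=2
cmp $t1, 1  (cmp 2,1)
bgt top: taken
$t0=0-1=-1
$t1=2-1=1
cmp $t1, 1  (cmp 1,1)
bgt top: not taken
halt.
Total executed instructions: 27.

27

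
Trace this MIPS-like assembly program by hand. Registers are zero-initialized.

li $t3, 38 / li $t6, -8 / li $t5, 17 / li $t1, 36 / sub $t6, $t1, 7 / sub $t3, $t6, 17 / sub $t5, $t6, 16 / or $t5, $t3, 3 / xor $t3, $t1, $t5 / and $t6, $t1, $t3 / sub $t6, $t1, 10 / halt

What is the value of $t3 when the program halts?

after li $t3, 38: $t3=38
after li $t6, -8: $t6=-8
after li $t5, 17: $t5=17
after li $t1, 36: $t1=36
after sub $t6, $t1, 7: $t6=36-7=29
after sub $t3, $t6, 17: $t3=29-17=12
after sub $t5, $t6, 16: $t5=29-16=13
after or $t5, $t3, 3: $t5=12|3=15
after xor $t3, $t1, $t5: $t3=36^15=43
after and $t6, $t1, $t3: $t6=36&43=32
after sub $t6, $t1, 10: $t6=36-10=26
halt.

43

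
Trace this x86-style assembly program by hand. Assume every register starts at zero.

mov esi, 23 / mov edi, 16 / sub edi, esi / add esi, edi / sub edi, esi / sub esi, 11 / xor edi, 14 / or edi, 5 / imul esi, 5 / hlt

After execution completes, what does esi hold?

esi=23
edi=16
edi=16-23=-7
esi=23+(-7)=16
edi=(-7)-16=-23
esi=16-11=5
edi=(-23)^14=-25
edi=(-25)|5=-25
esi=5*5=25
halt.

25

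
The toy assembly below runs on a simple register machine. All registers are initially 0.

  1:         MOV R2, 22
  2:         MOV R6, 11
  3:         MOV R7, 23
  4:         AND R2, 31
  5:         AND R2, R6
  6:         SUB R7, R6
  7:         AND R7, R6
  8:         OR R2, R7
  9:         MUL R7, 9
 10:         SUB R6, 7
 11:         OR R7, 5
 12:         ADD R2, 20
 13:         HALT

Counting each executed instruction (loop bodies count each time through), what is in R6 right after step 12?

MOV R2, 22 → R2=22
MOV R6, 11 → R6=11
MOV R7, 23 → R7=23
AND R2, 31 → R2=22&31=22
AND R2, R6 → R2=22&11=2
SUB R7, R6 → R7=23-11=12
AND R7, R6 → R7=12&11=8
OR R2, R7 → R2=2|8=10
MUL R7, 9 → R7=8*9=72
SUB R6, 7 → R6=11-7=4
OR R7, 5 → R7=72|5=77
ADD R2, 20 → R2=10+20=30
After step 12: R6 = 4.

4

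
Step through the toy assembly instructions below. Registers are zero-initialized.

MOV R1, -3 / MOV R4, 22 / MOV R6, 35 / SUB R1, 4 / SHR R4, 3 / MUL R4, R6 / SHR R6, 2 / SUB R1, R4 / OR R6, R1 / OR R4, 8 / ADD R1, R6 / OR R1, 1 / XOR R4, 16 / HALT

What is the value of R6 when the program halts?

R1=-3
R4=22
R6=35
R1=(-3)-4=-7
R4=22>>3=2
R4=2*35=70
R6=35>>2=8
R1=(-7)-70=-77
R6=8|(-77)=-69
R4=70|8=78
R1=(-77)+(-69)=-146
R1=(-146)|1=-145
R4=78^16=94
halt.

-69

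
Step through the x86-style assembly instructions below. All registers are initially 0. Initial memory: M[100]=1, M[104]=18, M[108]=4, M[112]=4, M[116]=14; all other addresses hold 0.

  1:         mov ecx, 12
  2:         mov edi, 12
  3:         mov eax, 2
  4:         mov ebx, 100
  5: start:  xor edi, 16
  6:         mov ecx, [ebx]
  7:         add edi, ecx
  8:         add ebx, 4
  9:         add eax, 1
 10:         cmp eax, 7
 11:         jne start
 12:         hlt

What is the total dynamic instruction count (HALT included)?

40

mov ecx, 12 → ecx=12
mov edi, 12 → edi=12
mov eax, 2 → eax=2
mov ebx, 100 → ebx=100
xor edi, 16 → edi=12^16=28
mov ecx, [ebx] → ecx=M[100]=1
add edi, ecx → edi=28+1=29
add ebx, 4 → ebx=100+4=104
add eax, 1 → eax=2+1=3
cmp eax, 7  (cmp 3,7)
jne start: taken
xor edi, 16 → edi=29^16=13
mov ecx, [ebx] → ecx=M[104]=18
add edi, ecx → edi=13+18=31
add ebx, 4 → ebx=104+4=108
add eax, 1 → eax=3+1=4
cmp eax, 7  (cmp 4,7)
jne start: taken
xor edi, 16 → edi=31^16=15
mov ecx, [ebx] → ecx=M[108]=4
add edi, ecx → edi=15+4=19
add ebx, 4 → ebx=108+4=112
add eax, 1 → eax=4+1=5
cmp eax, 7  (cmp 5,7)
jne start: taken
xor edi, 16 → edi=19^16=3
mov ecx, [ebx] → ecx=M[112]=4
add edi, ecx → edi=3+4=7
add ebx, 4 → ebx=112+4=116
add eax, 1 → eax=5+1=6
cmp eax, 7  (cmp 6,7)
jne start: taken
xor edi, 16 → edi=7^16=23
mov ecx, [ebx] → ecx=M[116]=14
add edi, ecx → edi=23+14=37
add ebx, 4 → ebx=116+4=120
add eax, 1 → eax=6+1=7
cmp eax, 7  (cmp 7,7)
jne start: not taken
halt.
Total executed instructions: 40.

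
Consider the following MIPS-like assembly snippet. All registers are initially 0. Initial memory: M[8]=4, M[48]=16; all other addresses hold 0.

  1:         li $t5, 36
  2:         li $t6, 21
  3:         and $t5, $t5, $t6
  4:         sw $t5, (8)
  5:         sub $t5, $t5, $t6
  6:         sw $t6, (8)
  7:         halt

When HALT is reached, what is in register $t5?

-17

li $t5, 36 → $t5=36
li $t6, 21 → $t6=21
and $t5, $t5, $t6 → $t5=36&21=4
sw $t5, (8) → M[8]=4
sub $t5, $t5, $t6 → $t5=4-21=-17
sw $t6, (8) → M[8]=21
halt.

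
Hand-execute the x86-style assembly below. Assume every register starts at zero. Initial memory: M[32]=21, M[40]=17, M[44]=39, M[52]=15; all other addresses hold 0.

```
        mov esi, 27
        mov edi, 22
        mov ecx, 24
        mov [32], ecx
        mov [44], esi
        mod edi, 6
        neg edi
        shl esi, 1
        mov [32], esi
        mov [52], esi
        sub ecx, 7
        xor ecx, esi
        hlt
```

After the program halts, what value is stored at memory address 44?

27

esi=27
edi=22
ecx=24
mov [32], ecx → M[32]=24
mov [44], esi → M[44]=27
edi=22%6=4
edi=-(4)=-4
esi=27<<1=54
mov [32], esi → M[32]=54
mov [52], esi → M[52]=54
ecx=24-7=17
ecx=17^54=39
halt.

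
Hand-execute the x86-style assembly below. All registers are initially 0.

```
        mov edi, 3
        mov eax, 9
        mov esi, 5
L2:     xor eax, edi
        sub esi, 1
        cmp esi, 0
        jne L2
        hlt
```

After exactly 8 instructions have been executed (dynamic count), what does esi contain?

4

mov edi, 3 → edi=3
mov eax, 9 → eax=9
mov esi, 5 → esi=5
xor eax, edi → eax=9^3=10
sub esi, 1 → esi=5-1=4
cmp esi, 0  (cmp 4,0)
jne L2: taken
xor eax, edi → eax=10^3=9
After step 8: esi = 4.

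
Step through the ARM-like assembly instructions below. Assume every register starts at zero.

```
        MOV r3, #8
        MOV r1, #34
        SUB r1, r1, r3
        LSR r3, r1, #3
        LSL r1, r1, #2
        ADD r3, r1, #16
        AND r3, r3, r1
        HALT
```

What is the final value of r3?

MOV r3, #8 → r3=8
MOV r1, #34 → r1=34
SUB r1, r1, r3 → r1=34-8=26
LSR r3, r1, #3 → r3=26>>3=3
LSL r1, r1, #2 → r1=26<<2=104
ADD r3, r1, #16 → r3=104+16=120
AND r3, r3, r1 → r3=120&104=104
halt.

104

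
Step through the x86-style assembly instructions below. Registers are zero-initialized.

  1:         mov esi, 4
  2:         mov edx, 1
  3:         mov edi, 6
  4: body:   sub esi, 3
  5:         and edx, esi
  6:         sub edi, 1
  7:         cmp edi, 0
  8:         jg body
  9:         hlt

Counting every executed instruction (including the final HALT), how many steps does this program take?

34

esi=4
edx=1
edi=6
esi=4-3=1
edx=1&1=1
edi=6-1=5
cmp edi, 0  (cmp 5,0)
jg body: taken
esi=1-3=-2
edx=1&(-2)=0
edi=5-1=4
cmp edi, 0  (cmp 4,0)
jg body: taken
esi=(-2)-3=-5
edx=0&(-5)=0
edi=4-1=3
cmp edi, 0  (cmp 3,0)
jg body: taken
esi=(-5)-3=-8
edx=0&(-8)=0
edi=3-1=2
cmp edi, 0  (cmp 2,0)
jg body: taken
esi=(-8)-3=-11
edx=0&(-11)=0
edi=2-1=1
cmp edi, 0  (cmp 1,0)
jg body: taken
esi=(-11)-3=-14
edx=0&(-14)=0
edi=1-1=0
cmp edi, 0  (cmp 0,0)
jg body: not taken
halt.
Total executed instructions: 34.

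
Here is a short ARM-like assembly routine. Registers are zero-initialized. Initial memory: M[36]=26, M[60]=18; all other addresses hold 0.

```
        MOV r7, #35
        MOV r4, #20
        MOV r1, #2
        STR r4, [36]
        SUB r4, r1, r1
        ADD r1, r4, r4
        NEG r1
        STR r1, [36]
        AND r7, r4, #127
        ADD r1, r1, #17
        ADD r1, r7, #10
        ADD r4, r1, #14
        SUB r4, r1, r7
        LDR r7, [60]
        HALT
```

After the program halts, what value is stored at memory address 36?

r7=35
r4=20
r1=2
STR r4, [36] → M[36]=20
r4=2-2=0
r1=0+0=0
r1=-(0)=0
STR r1, [36] → M[36]=0
r7=0&127=0
r1=0+17=17
r1=0+10=10
r4=10+14=24
r4=10-0=10
r7=M[60]=18
halt.

0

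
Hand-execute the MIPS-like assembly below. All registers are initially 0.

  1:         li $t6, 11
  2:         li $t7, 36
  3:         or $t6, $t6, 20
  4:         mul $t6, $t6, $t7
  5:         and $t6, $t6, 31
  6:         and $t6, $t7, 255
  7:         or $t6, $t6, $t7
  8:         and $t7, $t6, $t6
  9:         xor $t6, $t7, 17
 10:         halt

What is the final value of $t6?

li $t6, 11 → $t6=11
li $t7, 36 → $t7=36
or $t6, $t6, 20 → $t6=11|20=31
mul $t6, $t6, $t7 → $t6=31*36=1116
and $t6, $t6, 31 → $t6=1116&31=28
and $t6, $t7, 255 → $t6=36&255=36
or $t6, $t6, $t7 → $t6=36|36=36
and $t7, $t6, $t6 → $t7=36&36=36
xor $t6, $t7, 17 → $t6=36^17=53
halt.

53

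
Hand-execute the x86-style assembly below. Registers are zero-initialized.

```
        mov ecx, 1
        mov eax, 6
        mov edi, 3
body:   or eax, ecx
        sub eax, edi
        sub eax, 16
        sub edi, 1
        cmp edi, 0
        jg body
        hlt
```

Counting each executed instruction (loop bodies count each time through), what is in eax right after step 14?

-29

ecx=1
eax=6
edi=3
eax=6|1=7
eax=7-3=4
eax=4-16=-12
edi=3-1=2
cmp edi, 0  (cmp 2,0)
jg body: taken
eax=(-12)|1=-11
eax=(-11)-2=-13
eax=(-13)-16=-29
edi=2-1=1
cmp edi, 0  (cmp 1,0)
After step 14: eax = -29.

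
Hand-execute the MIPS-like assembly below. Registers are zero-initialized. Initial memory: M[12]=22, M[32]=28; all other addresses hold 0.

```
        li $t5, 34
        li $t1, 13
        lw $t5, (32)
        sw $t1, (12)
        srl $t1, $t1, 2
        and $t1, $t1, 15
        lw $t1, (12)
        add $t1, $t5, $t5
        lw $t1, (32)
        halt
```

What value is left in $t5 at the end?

$t5=34
$t1=13
$t5=M[32]=28
sw $t1, (12) → M[12]=13
$t1=13>>2=3
$t1=3&15=3
$t1=M[12]=13
$t1=28+28=56
$t1=M[32]=28
halt.

28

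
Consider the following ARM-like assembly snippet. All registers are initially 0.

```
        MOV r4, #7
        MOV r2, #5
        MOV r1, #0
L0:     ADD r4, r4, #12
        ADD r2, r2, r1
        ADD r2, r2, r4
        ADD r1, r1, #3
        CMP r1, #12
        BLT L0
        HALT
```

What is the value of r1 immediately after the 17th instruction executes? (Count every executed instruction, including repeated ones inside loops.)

6

MOV r4, #7 → r4=7
MOV r2, #5 → r2=5
MOV r1, #0 → r1=0
ADD r4, r4, #12 → r4=7+12=19
ADD r2, r2, r1 → r2=5+0=5
ADD r2, r2, r4 → r2=5+19=24
ADD r1, r1, #3 → r1=0+3=3
CMP r1, #12  (cmp 3,12)
BLT L0: taken
ADD r4, r4, #12 → r4=19+12=31
ADD r2, r2, r1 → r2=24+3=27
ADD r2, r2, r4 → r2=27+31=58
ADD r1, r1, #3 → r1=3+3=6
CMP r1, #12  (cmp 6,12)
BLT L0: taken
ADD r4, r4, #12 → r4=31+12=43
ADD r2, r2, r1 → r2=58+6=64
After step 17: r1 = 6.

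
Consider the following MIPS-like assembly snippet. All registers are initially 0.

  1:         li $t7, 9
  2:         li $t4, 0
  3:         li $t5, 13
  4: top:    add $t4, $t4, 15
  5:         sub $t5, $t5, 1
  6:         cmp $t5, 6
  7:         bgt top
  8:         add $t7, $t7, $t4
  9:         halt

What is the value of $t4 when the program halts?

105

$t7=9
$t4=0
$t5=13
$t4=0+15=15
$t5=13-1=12
cmp $t5, 6  (cmp 12,6)
bgt top: taken
$t4=15+15=30
$t5=12-1=11
cmp $t5, 6  (cmp 11,6)
bgt top: taken
$t4=30+15=45
$t5=11-1=10
cmp $t5, 6  (cmp 10,6)
bgt top: taken
$t4=45+15=60
$t5=10-1=9
cmp $t5, 6  (cmp 9,6)
bgt top: taken
$t4=60+15=75
$t5=9-1=8
cmp $t5, 6  (cmp 8,6)
bgt top: taken
$t4=75+15=90
$t5=8-1=7
cmp $t5, 6  (cmp 7,6)
bgt top: taken
$t4=90+15=105
$t5=7-1=6
cmp $t5, 6  (cmp 6,6)
bgt top: not taken
$t7=9+105=114
halt.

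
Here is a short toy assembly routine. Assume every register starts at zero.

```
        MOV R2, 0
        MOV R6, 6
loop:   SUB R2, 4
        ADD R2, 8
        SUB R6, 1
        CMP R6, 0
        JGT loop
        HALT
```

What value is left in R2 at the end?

24

MOV R2, 0 → R2=0
MOV R6, 6 → R6=6
SUB R2, 4 → R2=0-4=-4
ADD R2, 8 → R2=(-4)+8=4
SUB R6, 1 → R6=6-1=5
CMP R6, 0  (cmp 5,0)
JGT loop: taken
SUB R2, 4 → R2=4-4=0
ADD R2, 8 → R2=0+8=8
SUB R6, 1 → R6=5-1=4
CMP R6, 0  (cmp 4,0)
JGT loop: taken
SUB R2, 4 → R2=8-4=4
ADD R2, 8 → R2=4+8=12
SUB R6, 1 → R6=4-1=3
CMP R6, 0  (cmp 3,0)
JGT loop: taken
SUB R2, 4 → R2=12-4=8
ADD R2, 8 → R2=8+8=16
SUB R6, 1 → R6=3-1=2
CMP R6, 0  (cmp 2,0)
JGT loop: taken
SUB R2, 4 → R2=16-4=12
ADD R2, 8 → R2=12+8=20
SUB R6, 1 → R6=2-1=1
CMP R6, 0  (cmp 1,0)
JGT loop: taken
SUB R2, 4 → R2=20-4=16
ADD R2, 8 → R2=16+8=24
SUB R6, 1 → R6=1-1=0
CMP R6, 0  (cmp 0,0)
JGT loop: not taken
halt.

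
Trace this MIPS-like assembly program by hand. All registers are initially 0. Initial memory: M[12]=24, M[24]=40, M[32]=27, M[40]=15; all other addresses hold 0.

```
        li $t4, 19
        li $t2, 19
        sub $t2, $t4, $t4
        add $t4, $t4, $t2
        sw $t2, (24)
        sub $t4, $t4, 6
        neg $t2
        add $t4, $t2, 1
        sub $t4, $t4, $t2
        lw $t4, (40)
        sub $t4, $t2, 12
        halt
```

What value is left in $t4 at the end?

$t4=19
$t2=19
$t2=19-19=0
$t4=19+0=19
sw $t2, (24) → M[24]=0
$t4=19-6=13
$t2=-(0)=0
$t4=0+1=1
$t4=1-0=1
$t4=M[40]=15
$t4=0-12=-12
halt.

-12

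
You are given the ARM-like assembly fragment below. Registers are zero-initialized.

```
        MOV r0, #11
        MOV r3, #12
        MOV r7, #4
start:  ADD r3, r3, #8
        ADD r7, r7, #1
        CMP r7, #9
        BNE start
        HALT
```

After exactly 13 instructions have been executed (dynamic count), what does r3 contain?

r0=11
r3=12
r7=4
r3=12+8=20
r7=4+1=5
CMP r7, #9  (cmp 5,9)
BNE start: taken
r3=20+8=28
r7=5+1=6
CMP r7, #9  (cmp 6,9)
BNE start: taken
r3=28+8=36
r7=6+1=7
After step 13: r3 = 36.

36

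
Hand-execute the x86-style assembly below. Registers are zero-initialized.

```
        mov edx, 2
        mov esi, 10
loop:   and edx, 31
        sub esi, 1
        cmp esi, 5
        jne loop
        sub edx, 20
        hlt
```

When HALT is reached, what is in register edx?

edx=2
esi=10
edx=2&31=2
esi=10-1=9
cmp esi, 5  (cmp 9,5)
jne loop: taken
edx=2&31=2
esi=9-1=8
cmp esi, 5  (cmp 8,5)
jne loop: taken
edx=2&31=2
esi=8-1=7
cmp esi, 5  (cmp 7,5)
jne loop: taken
edx=2&31=2
esi=7-1=6
cmp esi, 5  (cmp 6,5)
jne loop: taken
edx=2&31=2
esi=6-1=5
cmp esi, 5  (cmp 5,5)
jne loop: not taken
edx=2-20=-18
halt.

-18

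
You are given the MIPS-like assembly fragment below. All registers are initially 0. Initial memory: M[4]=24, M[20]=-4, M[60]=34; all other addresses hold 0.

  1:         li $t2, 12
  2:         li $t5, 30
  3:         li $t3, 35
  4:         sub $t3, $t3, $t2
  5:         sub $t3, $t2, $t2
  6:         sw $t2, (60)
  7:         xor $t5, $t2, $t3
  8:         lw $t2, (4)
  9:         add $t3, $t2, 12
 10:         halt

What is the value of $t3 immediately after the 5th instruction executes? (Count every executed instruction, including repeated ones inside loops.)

after li $t2, 12: $t2=12
after li $t5, 30: $t5=30
after li $t3, 35: $t3=35
after sub $t3, $t3, $t2: $t3=35-12=23
after sub $t3, $t2, $t2: $t3=12-12=0
After step 5: $t3 = 0.

0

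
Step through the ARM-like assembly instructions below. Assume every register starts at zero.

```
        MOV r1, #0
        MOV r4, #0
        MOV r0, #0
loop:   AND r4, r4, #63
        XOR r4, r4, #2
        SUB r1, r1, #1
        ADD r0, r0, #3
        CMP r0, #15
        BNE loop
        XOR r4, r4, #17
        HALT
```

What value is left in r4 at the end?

MOV r1, #0 → r1=0
MOV r4, #0 → r4=0
MOV r0, #0 → r0=0
AND r4, r4, #63 → r4=0&63=0
XOR r4, r4, #2 → r4=0^2=2
SUB r1, r1, #1 → r1=0-1=-1
ADD r0, r0, #3 → r0=0+3=3
CMP r0, #15  (cmp 3,15)
BNE loop: taken
AND r4, r4, #63 → r4=2&63=2
XOR r4, r4, #2 → r4=2^2=0
SUB r1, r1, #1 → r1=(-1)-1=-2
ADD r0, r0, #3 → r0=3+3=6
CMP r0, #15  (cmp 6,15)
BNE loop: taken
AND r4, r4, #63 → r4=0&63=0
XOR r4, r4, #2 → r4=0^2=2
SUB r1, r1, #1 → r1=(-2)-1=-3
ADD r0, r0, #3 → r0=6+3=9
CMP r0, #15  (cmp 9,15)
BNE loop: taken
AND r4, r4, #63 → r4=2&63=2
XOR r4, r4, #2 → r4=2^2=0
SUB r1, r1, #1 → r1=(-3)-1=-4
ADD r0, r0, #3 → r0=9+3=12
CMP r0, #15  (cmp 12,15)
BNE loop: taken
AND r4, r4, #63 → r4=0&63=0
XOR r4, r4, #2 → r4=0^2=2
SUB r1, r1, #1 → r1=(-4)-1=-5
ADD r0, r0, #3 → r0=12+3=15
CMP r0, #15  (cmp 15,15)
BNE loop: not taken
XOR r4, r4, #17 → r4=2^17=19
halt.

19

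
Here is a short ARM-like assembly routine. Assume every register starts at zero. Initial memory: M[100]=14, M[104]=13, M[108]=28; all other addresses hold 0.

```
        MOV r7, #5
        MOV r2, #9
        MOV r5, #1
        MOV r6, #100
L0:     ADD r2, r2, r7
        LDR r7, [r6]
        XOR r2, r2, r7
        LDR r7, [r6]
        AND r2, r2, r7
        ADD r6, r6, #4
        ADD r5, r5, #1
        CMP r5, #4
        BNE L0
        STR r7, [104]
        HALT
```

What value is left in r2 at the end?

r7=5
r2=9
r5=1
r6=100
r2=9+5=14
r7=M[100]=14
r2=14^14=0
r7=M[100]=14
r2=0&14=0
r6=100+4=104
r5=1+1=2
CMP r5, #4  (cmp 2,4)
BNE L0: taken
r2=0+14=14
r7=M[104]=13
r2=14^13=3
r7=M[104]=13
r2=3&13=1
r6=104+4=108
r5=2+1=3
CMP r5, #4  (cmp 3,4)
BNE L0: taken
r2=1+13=14
r7=M[108]=28
r2=14^28=18
r7=M[108]=28
r2=18&28=16
r6=108+4=112
r5=3+1=4
CMP r5, #4  (cmp 4,4)
BNE L0: not taken
STR r7, [104] → M[104]=28
halt.

16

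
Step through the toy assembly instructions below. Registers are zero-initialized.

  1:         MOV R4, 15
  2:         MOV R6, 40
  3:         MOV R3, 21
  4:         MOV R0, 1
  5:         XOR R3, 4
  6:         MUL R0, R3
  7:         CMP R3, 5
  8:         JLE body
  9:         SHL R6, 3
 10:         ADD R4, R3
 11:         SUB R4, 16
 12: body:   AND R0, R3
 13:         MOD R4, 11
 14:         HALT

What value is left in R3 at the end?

17

MOV R4, 15 → R4=15
MOV R6, 40 → R6=40
MOV R3, 21 → R3=21
MOV R0, 1 → R0=1
XOR R3, 4 → R3=21^4=17
MUL R0, R3 → R0=1*17=17
CMP R3, 5  (cmp 17,5)
JLE body: not taken
SHL R6, 3 → R6=40<<3=320
ADD R4, R3 → R4=15+17=32
SUB R4, 16 → R4=32-16=16
AND R0, R3 → R0=17&17=17
MOD R4, 11 → R4=16%11=5
halt.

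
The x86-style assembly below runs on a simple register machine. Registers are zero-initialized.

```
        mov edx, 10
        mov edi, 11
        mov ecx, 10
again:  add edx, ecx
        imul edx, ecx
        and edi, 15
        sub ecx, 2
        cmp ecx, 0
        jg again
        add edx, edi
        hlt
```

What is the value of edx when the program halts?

80207

after mov edx, 10: edx=10
after mov edi, 11: edi=11
after mov ecx, 10: ecx=10
after add edx, ecx: edx=10+10=20
after imul edx, ecx: edx=20*10=200
after and edi, 15: edi=11&15=11
after sub ecx, 2: ecx=10-2=8
cmp ecx, 0  (cmp 8,0)
jg again: taken
after add edx, ecx: edx=200+8=208
after imul edx, ecx: edx=208*8=1664
after and edi, 15: edi=11&15=11
after sub ecx, 2: ecx=8-2=6
cmp ecx, 0  (cmp 6,0)
jg again: taken
after add edx, ecx: edx=1664+6=1670
after imul edx, ecx: edx=1670*6=10020
after and edi, 15: edi=11&15=11
after sub ecx, 2: ecx=6-2=4
cmp ecx, 0  (cmp 4,0)
jg again: taken
after add edx, ecx: edx=10020+4=10024
after imul edx, ecx: edx=10024*4=40096
after and edi, 15: edi=11&15=11
after sub ecx, 2: ecx=4-2=2
cmp ecx, 0  (cmp 2,0)
jg again: taken
after add edx, ecx: edx=40096+2=40098
after imul edx, ecx: edx=40098*2=80196
after and edi, 15: edi=11&15=11
after sub ecx, 2: ecx=2-2=0
cmp ecx, 0  (cmp 0,0)
jg again: not taken
after add edx, edi: edx=80196+11=80207
halt.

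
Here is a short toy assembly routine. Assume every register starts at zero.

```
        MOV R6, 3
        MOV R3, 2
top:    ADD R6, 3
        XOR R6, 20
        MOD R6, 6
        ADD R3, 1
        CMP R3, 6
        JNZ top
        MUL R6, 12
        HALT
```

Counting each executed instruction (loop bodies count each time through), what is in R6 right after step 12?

5

R6=3
R3=2
R6=3+3=6
R6=6^20=18
R6=18%6=0
R3=2+1=3
CMP R3, 6  (cmp 3,6)
JNZ top: taken
R6=0+3=3
R6=3^20=23
R6=23%6=5
R3=3+1=4
After step 12: R6 = 5.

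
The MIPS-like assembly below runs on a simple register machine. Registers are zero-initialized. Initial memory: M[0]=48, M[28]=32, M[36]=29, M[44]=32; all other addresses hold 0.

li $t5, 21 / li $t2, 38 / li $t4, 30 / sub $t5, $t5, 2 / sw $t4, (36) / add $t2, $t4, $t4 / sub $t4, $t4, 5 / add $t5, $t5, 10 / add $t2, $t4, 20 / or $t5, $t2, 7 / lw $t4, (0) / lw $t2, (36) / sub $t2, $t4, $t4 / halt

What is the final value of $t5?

$t5=21
$t2=38
$t4=30
$t5=21-2=19
sw $t4, (36) → M[36]=30
$t2=30+30=60
$t4=30-5=25
$t5=19+10=29
$t2=25+20=45
$t5=45|7=47
$t4=M[0]=48
$t2=M[36]=30
$t2=48-48=0
halt.

47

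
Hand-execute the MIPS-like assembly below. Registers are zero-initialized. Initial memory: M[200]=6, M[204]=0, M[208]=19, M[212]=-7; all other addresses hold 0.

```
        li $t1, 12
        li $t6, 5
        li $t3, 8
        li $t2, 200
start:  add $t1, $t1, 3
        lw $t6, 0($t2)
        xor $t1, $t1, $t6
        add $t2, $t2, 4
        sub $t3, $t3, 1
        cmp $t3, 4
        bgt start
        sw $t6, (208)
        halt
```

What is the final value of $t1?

$t1=12
$t6=5
$t3=8
$t2=200
$t1=12+3=15
$t6=M[200]=6
$t1=15^6=9
$t2=200+4=204
$t3=8-1=7
cmp $t3, 4  (cmp 7,4)
bgt start: taken
$t1=9+3=12
$t6=M[204]=0
$t1=12^0=12
$t2=204+4=208
$t3=7-1=6
cmp $t3, 4  (cmp 6,4)
bgt start: taken
$t1=12+3=15
$t6=M[208]=19
$t1=15^19=28
$t2=208+4=212
$t3=6-1=5
cmp $t3, 4  (cmp 5,4)
bgt start: taken
$t1=28+3=31
$t6=M[212]=-7
$t1=31^(-7)=-26
$t2=212+4=216
$t3=5-1=4
cmp $t3, 4  (cmp 4,4)
bgt start: not taken
sw $t6, (208) → M[208]=-7
halt.

-26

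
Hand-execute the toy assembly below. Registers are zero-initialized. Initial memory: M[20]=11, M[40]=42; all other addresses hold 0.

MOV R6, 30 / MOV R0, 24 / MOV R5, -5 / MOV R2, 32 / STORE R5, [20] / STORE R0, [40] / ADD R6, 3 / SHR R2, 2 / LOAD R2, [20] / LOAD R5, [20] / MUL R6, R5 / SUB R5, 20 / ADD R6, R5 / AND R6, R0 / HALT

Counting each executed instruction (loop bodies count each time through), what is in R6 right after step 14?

0

R6=30
R0=24
R5=-5
R2=32
STORE R5, [20] → M[20]=-5
STORE R0, [40] → M[40]=24
R6=30+3=33
R2=32>>2=8
R2=M[20]=-5
R5=M[20]=-5
R6=33*(-5)=-165
R5=(-5)-20=-25
R6=(-165)+(-25)=-190
R6=(-190)&24=0
After step 14: R6 = 0.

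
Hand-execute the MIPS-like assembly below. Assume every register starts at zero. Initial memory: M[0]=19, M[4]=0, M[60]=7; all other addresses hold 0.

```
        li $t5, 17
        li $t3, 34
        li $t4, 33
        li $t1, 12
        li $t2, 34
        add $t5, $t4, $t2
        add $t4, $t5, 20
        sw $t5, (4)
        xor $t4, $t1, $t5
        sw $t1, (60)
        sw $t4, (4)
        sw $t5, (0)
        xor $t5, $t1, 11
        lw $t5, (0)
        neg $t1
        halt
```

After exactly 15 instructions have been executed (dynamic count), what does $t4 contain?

after li $t5, 17: $t5=17
after li $t3, 34: $t3=34
after li $t4, 33: $t4=33
after li $t1, 12: $t1=12
after li $t2, 34: $t2=34
after add $t5, $t4, $t2: $t5=33+34=67
after add $t4, $t5, 20: $t4=67+20=87
sw $t5, (4) → M[4]=67
after xor $t4, $t1, $t5: $t4=12^67=79
sw $t1, (60) → M[60]=12
sw $t4, (4) → M[4]=79
sw $t5, (0) → M[0]=67
after xor $t5, $t1, 11: $t5=12^11=7
after lw $t5, (0): $t5=M[0]=67
after neg $t1: $t1=-(12)=-12
After step 15: $t4 = 79.

79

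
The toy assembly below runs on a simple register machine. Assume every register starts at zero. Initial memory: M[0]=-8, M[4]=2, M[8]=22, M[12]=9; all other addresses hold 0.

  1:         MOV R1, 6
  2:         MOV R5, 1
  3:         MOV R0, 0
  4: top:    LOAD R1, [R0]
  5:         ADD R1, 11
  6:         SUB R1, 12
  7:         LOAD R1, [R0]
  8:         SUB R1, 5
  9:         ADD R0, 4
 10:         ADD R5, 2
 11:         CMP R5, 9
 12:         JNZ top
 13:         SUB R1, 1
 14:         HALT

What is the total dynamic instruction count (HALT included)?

R1=6
R5=1
R0=0
R1=M[0]=-8
R1=(-8)+11=3
R1=3-12=-9
R1=M[0]=-8
R1=(-8)-5=-13
R0=0+4=4
R5=1+2=3
CMP R5, 9  (cmp 3,9)
JNZ top: taken
R1=M[4]=2
R1=2+11=13
R1=13-12=1
R1=M[4]=2
R1=2-5=-3
R0=4+4=8
R5=3+2=5
CMP R5, 9  (cmp 5,9)
JNZ top: taken
R1=M[8]=22
R1=22+11=33
R1=33-12=21
R1=M[8]=22
R1=22-5=17
R0=8+4=12
R5=5+2=7
CMP R5, 9  (cmp 7,9)
JNZ top: taken
R1=M[12]=9
R1=9+11=20
R1=20-12=8
R1=M[12]=9
R1=9-5=4
R0=12+4=16
R5=7+2=9
CMP R5, 9  (cmp 9,9)
JNZ top: not taken
R1=4-1=3
halt.
Total executed instructions: 41.

41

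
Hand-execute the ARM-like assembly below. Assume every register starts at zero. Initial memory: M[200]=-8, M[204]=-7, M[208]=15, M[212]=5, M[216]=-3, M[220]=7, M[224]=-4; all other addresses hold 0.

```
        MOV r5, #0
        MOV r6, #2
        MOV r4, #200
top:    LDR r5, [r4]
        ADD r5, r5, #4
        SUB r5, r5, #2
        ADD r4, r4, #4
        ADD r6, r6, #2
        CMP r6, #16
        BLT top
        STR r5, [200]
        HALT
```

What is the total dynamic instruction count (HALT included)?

r5=0
r6=2
r4=200
r5=M[200]=-8
r5=(-8)+4=-4
r5=(-4)-2=-6
r4=200+4=204
r6=2+2=4
CMP r6, #16  (cmp 4,16)
BLT top: taken
r5=M[204]=-7
r5=(-7)+4=-3
r5=(-3)-2=-5
r4=204+4=208
r6=4+2=6
CMP r6, #16  (cmp 6,16)
BLT top: taken
r5=M[208]=15
r5=15+4=19
r5=19-2=17
r4=208+4=212
r6=6+2=8
CMP r6, #16  (cmp 8,16)
BLT top: taken
r5=M[212]=5
r5=5+4=9
r5=9-2=7
r4=212+4=216
r6=8+2=10
CMP r6, #16  (cmp 10,16)
BLT top: taken
r5=M[216]=-3
r5=(-3)+4=1
r5=1-2=-1
r4=216+4=220
r6=10+2=12
CMP r6, #16  (cmp 12,16)
BLT top: taken
r5=M[220]=7
r5=7+4=11
r5=11-2=9
r4=220+4=224
r6=12+2=14
CMP r6, #16  (cmp 14,16)
BLT top: taken
r5=M[224]=-4
r5=(-4)+4=0
r5=0-2=-2
r4=224+4=228
r6=14+2=16
CMP r6, #16  (cmp 16,16)
BLT top: not taken
STR r5, [200] → M[200]=-2
halt.
Total executed instructions: 54.

54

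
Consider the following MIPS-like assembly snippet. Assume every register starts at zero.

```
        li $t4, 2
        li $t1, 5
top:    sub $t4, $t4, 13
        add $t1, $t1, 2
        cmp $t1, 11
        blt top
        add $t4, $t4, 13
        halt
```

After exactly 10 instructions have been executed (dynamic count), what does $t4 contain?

li $t4, 2 → $t4=2
li $t1, 5 → $t1=5
sub $t4, $t4, 13 → $t4=2-13=-11
add $t1, $t1, 2 → $t1=5+2=7
cmp $t1, 11  (cmp 7,11)
blt top: taken
sub $t4, $t4, 13 → $t4=(-11)-13=-24
add $t1, $t1, 2 → $t1=7+2=9
cmp $t1, 11  (cmp 9,11)
blt top: taken
After step 10: $t4 = -24.

-24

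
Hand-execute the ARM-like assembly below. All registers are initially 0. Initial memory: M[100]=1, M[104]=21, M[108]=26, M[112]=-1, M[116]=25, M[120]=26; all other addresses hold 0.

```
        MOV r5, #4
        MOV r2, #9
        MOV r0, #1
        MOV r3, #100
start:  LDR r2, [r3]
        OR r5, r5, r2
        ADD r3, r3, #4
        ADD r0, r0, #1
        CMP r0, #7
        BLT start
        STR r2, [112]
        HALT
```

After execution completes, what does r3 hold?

124

MOV r5, #4 → r5=4
MOV r2, #9 → r2=9
MOV r0, #1 → r0=1
MOV r3, #100 → r3=100
LDR r2, [r3] → r2=M[100]=1
OR r5, r5, r2 → r5=4|1=5
ADD r3, r3, #4 → r3=100+4=104
ADD r0, r0, #1 → r0=1+1=2
CMP r0, #7  (cmp 2,7)
BLT start: taken
LDR r2, [r3] → r2=M[104]=21
OR r5, r5, r2 → r5=5|21=21
ADD r3, r3, #4 → r3=104+4=108
ADD r0, r0, #1 → r0=2+1=3
CMP r0, #7  (cmp 3,7)
BLT start: taken
LDR r2, [r3] → r2=M[108]=26
OR r5, r5, r2 → r5=21|26=31
ADD r3, r3, #4 → r3=108+4=112
ADD r0, r0, #1 → r0=3+1=4
CMP r0, #7  (cmp 4,7)
BLT start: taken
LDR r2, [r3] → r2=M[112]=-1
OR r5, r5, r2 → r5=31|(-1)=-1
ADD r3, r3, #4 → r3=112+4=116
ADD r0, r0, #1 → r0=4+1=5
CMP r0, #7  (cmp 5,7)
BLT start: taken
LDR r2, [r3] → r2=M[116]=25
OR r5, r5, r2 → r5=(-1)|25=-1
ADD r3, r3, #4 → r3=116+4=120
ADD r0, r0, #1 → r0=5+1=6
CMP r0, #7  (cmp 6,7)
BLT start: taken
LDR r2, [r3] → r2=M[120]=26
OR r5, r5, r2 → r5=(-1)|26=-1
ADD r3, r3, #4 → r3=120+4=124
ADD r0, r0, #1 → r0=6+1=7
CMP r0, #7  (cmp 7,7)
BLT start: not taken
STR r2, [112] → M[112]=26
halt.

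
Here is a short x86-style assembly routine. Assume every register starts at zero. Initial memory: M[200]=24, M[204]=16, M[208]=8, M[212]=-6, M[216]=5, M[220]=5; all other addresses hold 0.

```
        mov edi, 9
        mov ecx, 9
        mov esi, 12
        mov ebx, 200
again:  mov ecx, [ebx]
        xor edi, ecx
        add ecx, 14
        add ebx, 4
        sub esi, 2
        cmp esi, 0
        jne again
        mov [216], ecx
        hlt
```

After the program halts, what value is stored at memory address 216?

19

after mov edi, 9: edi=9
after mov ecx, 9: ecx=9
after mov esi, 12: esi=12
after mov ebx, 200: ebx=200
after mov ecx, [ebx]: ecx=M[200]=24
after xor edi, ecx: edi=9^24=17
after add ecx, 14: ecx=24+14=38
after add ebx, 4: ebx=200+4=204
after sub esi, 2: esi=12-2=10
cmp esi, 0  (cmp 10,0)
jne again: taken
after mov ecx, [ebx]: ecx=M[204]=16
after xor edi, ecx: edi=17^16=1
after add ecx, 14: ecx=16+14=30
after add ebx, 4: ebx=204+4=208
after sub esi, 2: esi=10-2=8
cmp esi, 0  (cmp 8,0)
jne again: taken
after mov ecx, [ebx]: ecx=M[208]=8
after xor edi, ecx: edi=1^8=9
after add ecx, 14: ecx=8+14=22
after add ebx, 4: ebx=208+4=212
after sub esi, 2: esi=8-2=6
cmp esi, 0  (cmp 6,0)
jne again: taken
after mov ecx, [ebx]: ecx=M[212]=-6
after xor edi, ecx: edi=9^(-6)=-13
after add ecx, 14: ecx=(-6)+14=8
after add ebx, 4: ebx=212+4=216
after sub esi, 2: esi=6-2=4
cmp esi, 0  (cmp 4,0)
jne again: taken
after mov ecx, [ebx]: ecx=M[216]=5
after xor edi, ecx: edi=(-13)^5=-10
after add ecx, 14: ecx=5+14=19
after add ebx, 4: ebx=216+4=220
after sub esi, 2: esi=4-2=2
cmp esi, 0  (cmp 2,0)
jne again: taken
after mov ecx, [ebx]: ecx=M[220]=5
after xor edi, ecx: edi=(-10)^5=-13
after add ecx, 14: ecx=5+14=19
after add ebx, 4: ebx=220+4=224
after sub esi, 2: esi=2-2=0
cmp esi, 0  (cmp 0,0)
jne again: not taken
mov [216], ecx → M[216]=19
halt.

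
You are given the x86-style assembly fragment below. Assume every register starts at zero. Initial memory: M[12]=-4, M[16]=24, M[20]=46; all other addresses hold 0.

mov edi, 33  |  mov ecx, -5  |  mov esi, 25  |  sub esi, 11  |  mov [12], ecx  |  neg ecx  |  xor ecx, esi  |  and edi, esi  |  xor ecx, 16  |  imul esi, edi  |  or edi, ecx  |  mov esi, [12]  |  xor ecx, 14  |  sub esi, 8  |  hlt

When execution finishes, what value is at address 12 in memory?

after mov edi, 33: edi=33
after mov ecx, -5: ecx=-5
after mov esi, 25: esi=25
after sub esi, 11: esi=25-11=14
mov [12], ecx → M[12]=-5
after neg ecx: ecx=-(-5)=5
after xor ecx, esi: ecx=5^14=11
after and edi, esi: edi=33&14=0
after xor ecx, 16: ecx=11^16=27
after imul esi, edi: esi=14*0=0
after or edi, ecx: edi=0|27=27
after mov esi, [12]: esi=M[12]=-5
after xor ecx, 14: ecx=27^14=21
after sub esi, 8: esi=(-5)-8=-13
halt.

-5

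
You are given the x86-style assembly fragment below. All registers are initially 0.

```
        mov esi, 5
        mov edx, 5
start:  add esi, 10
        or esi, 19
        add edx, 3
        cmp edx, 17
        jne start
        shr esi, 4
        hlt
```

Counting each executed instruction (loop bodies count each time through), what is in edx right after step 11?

mov esi, 5 → esi=5
mov edx, 5 → edx=5
add esi, 10 → esi=5+10=15
or esi, 19 → esi=15|19=31
add edx, 3 → edx=5+3=8
cmp edx, 17  (cmp 8,17)
jne start: taken
add esi, 10 → esi=31+10=41
or esi, 19 → esi=41|19=59
add edx, 3 → edx=8+3=11
cmp edx, 17  (cmp 11,17)
After step 11: edx = 11.

11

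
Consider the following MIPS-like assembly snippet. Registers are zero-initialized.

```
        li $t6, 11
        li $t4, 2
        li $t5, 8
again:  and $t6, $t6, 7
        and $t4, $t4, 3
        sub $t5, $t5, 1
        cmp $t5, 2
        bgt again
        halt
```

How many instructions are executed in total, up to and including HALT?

$t6=11
$t4=2
$t5=8
$t6=11&7=3
$t4=2&3=2
$t5=8-1=7
cmp $t5, 2  (cmp 7,2)
bgt again: taken
$t6=3&7=3
$t4=2&3=2
$t5=7-1=6
cmp $t5, 2  (cmp 6,2)
bgt again: taken
$t6=3&7=3
$t4=2&3=2
$t5=6-1=5
cmp $t5, 2  (cmp 5,2)
bgt again: taken
$t6=3&7=3
$t4=2&3=2
$t5=5-1=4
cmp $t5, 2  (cmp 4,2)
bgt again: taken
$t6=3&7=3
$t4=2&3=2
$t5=4-1=3
cmp $t5, 2  (cmp 3,2)
bgt again: taken
$t6=3&7=3
$t4=2&3=2
$t5=3-1=2
cmp $t5, 2  (cmp 2,2)
bgt again: not taken
halt.
Total executed instructions: 34.

34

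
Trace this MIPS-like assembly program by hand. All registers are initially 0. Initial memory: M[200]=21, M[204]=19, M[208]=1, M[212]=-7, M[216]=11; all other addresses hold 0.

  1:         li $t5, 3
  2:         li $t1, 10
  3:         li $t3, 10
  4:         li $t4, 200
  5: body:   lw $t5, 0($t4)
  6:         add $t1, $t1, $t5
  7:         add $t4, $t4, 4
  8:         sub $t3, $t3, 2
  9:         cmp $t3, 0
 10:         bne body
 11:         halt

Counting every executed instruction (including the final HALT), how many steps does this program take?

li $t5, 3 → $t5=3
li $t1, 10 → $t1=10
li $t3, 10 → $t3=10
li $t4, 200 → $t4=200
lw $t5, 0($t4) → $t5=M[200]=21
add $t1, $t1, $t5 → $t1=10+21=31
add $t4, $t4, 4 → $t4=200+4=204
sub $t3, $t3, 2 → $t3=10-2=8
cmp $t3, 0  (cmp 8,0)
bne body: taken
lw $t5, 0($t4) → $t5=M[204]=19
add $t1, $t1, $t5 → $t1=31+19=50
add $t4, $t4, 4 → $t4=204+4=208
sub $t3, $t3, 2 → $t3=8-2=6
cmp $t3, 0  (cmp 6,0)
bne body: taken
lw $t5, 0($t4) → $t5=M[208]=1
add $t1, $t1, $t5 → $t1=50+1=51
add $t4, $t4, 4 → $t4=208+4=212
sub $t3, $t3, 2 → $t3=6-2=4
cmp $t3, 0  (cmp 4,0)
bne body: taken
lw $t5, 0($t4) → $t5=M[212]=-7
add $t1, $t1, $t5 → $t1=51+(-7)=44
add $t4, $t4, 4 → $t4=212+4=216
sub $t3, $t3, 2 → $t3=4-2=2
cmp $t3, 0  (cmp 2,0)
bne body: taken
lw $t5, 0($t4) → $t5=M[216]=11
add $t1, $t1, $t5 → $t1=44+11=55
add $t4, $t4, 4 → $t4=216+4=220
sub $t3, $t3, 2 → $t3=2-2=0
cmp $t3, 0  (cmp 0,0)
bne body: not taken
halt.
Total executed instructions: 35.

35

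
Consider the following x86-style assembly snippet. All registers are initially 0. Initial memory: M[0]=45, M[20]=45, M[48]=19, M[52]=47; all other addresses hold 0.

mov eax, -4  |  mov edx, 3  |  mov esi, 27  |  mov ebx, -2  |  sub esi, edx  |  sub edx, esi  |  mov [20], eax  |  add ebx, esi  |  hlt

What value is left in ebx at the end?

22

eax=-4
edx=3
esi=27
ebx=-2
esi=27-3=24
edx=3-24=-21
mov [20], eax → M[20]=-4
ebx=(-2)+24=22
halt.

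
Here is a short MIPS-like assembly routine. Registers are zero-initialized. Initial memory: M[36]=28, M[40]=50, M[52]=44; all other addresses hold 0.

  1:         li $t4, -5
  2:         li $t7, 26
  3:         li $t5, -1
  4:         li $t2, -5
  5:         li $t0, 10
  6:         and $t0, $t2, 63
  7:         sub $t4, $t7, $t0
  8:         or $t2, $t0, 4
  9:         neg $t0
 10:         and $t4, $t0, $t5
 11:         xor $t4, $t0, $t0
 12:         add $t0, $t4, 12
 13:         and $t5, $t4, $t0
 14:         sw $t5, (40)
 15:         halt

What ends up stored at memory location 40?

0

after li $t4, -5: $t4=-5
after li $t7, 26: $t7=26
after li $t5, -1: $t5=-1
after li $t2, -5: $t2=-5
after li $t0, 10: $t0=10
after and $t0, $t2, 63: $t0=(-5)&63=59
after sub $t4, $t7, $t0: $t4=26-59=-33
after or $t2, $t0, 4: $t2=59|4=63
after neg $t0: $t0=-(59)=-59
after and $t4, $t0, $t5: $t4=(-59)&(-1)=-59
after xor $t4, $t0, $t0: $t4=(-59)^(-59)=0
after add $t0, $t4, 12: $t0=0+12=12
after and $t5, $t4, $t0: $t5=0&12=0
sw $t5, (40) → M[40]=0
halt.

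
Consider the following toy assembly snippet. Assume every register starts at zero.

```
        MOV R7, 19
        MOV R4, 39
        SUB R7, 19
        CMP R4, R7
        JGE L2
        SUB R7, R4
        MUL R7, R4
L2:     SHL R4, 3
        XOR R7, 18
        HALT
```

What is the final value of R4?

MOV R7, 19 → R7=19
MOV R4, 39 → R4=39
SUB R7, 19 → R7=19-19=0
CMP R4, R7  (cmp 39,0)
JGE L2: taken
SHL R4, 3 → R4=39<<3=312
XOR R7, 18 → R7=0^18=18
halt.

312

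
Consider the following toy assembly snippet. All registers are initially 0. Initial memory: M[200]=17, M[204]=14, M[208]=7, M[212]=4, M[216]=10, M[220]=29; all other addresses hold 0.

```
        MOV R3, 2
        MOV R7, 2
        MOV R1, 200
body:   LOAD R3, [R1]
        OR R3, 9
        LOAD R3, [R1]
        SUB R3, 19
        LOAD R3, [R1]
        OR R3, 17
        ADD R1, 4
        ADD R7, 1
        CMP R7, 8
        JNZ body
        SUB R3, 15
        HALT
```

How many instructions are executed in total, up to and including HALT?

MOV R3, 2 → R3=2
MOV R7, 2 → R7=2
MOV R1, 200 → R1=200
LOAD R3, [R1] → R3=M[200]=17
OR R3, 9 → R3=17|9=25
LOAD R3, [R1] → R3=M[200]=17
SUB R3, 19 → R3=17-19=-2
LOAD R3, [R1] → R3=M[200]=17
OR R3, 17 → R3=17|17=17
ADD R1, 4 → R1=200+4=204
ADD R7, 1 → R7=2+1=3
CMP R7, 8  (cmp 3,8)
JNZ body: taken
LOAD R3, [R1] → R3=M[204]=14
OR R3, 9 → R3=14|9=15
LOAD R3, [R1] → R3=M[204]=14
SUB R3, 19 → R3=14-19=-5
LOAD R3, [R1] → R3=M[204]=14
OR R3, 17 → R3=14|17=31
ADD R1, 4 → R1=204+4=208
ADD R7, 1 → R7=3+1=4
CMP R7, 8  (cmp 4,8)
JNZ body: taken
LOAD R3, [R1] → R3=M[208]=7
OR R3, 9 → R3=7|9=15
LOAD R3, [R1] → R3=M[208]=7
SUB R3, 19 → R3=7-19=-12
LOAD R3, [R1] → R3=M[208]=7
OR R3, 17 → R3=7|17=23
ADD R1, 4 → R1=208+4=212
ADD R7, 1 → R7=4+1=5
CMP R7, 8  (cmp 5,8)
JNZ body: taken
LOAD R3, [R1] → R3=M[212]=4
OR R3, 9 → R3=4|9=13
LOAD R3, [R1] → R3=M[212]=4
SUB R3, 19 → R3=4-19=-15
LOAD R3, [R1] → R3=M[212]=4
OR R3, 17 → R3=4|17=21
ADD R1, 4 → R1=212+4=216
ADD R7, 1 → R7=5+1=6
CMP R7, 8  (cmp 6,8)
JNZ body: taken
LOAD R3, [R1] → R3=M[216]=10
OR R3, 9 → R3=10|9=11
LOAD R3, [R1] → R3=M[216]=10
SUB R3, 19 → R3=10-19=-9
LOAD R3, [R1] → R3=M[216]=10
OR R3, 17 → R3=10|17=27
ADD R1, 4 → R1=216+4=220
ADD R7, 1 → R7=6+1=7
CMP R7, 8  (cmp 7,8)
JNZ body: taken
LOAD R3, [R1] → R3=M[220]=29
OR R3, 9 → R3=29|9=29
LOAD R3, [R1] → R3=M[220]=29
SUB R3, 19 → R3=29-19=10
LOAD R3, [R1] → R3=M[220]=29
OR R3, 17 → R3=29|17=29
ADD R1, 4 → R1=220+4=224
ADD R7, 1 → R7=7+1=8
CMP R7, 8  (cmp 8,8)
JNZ body: not taken
SUB R3, 15 → R3=29-15=14
halt.
Total executed instructions: 65.

65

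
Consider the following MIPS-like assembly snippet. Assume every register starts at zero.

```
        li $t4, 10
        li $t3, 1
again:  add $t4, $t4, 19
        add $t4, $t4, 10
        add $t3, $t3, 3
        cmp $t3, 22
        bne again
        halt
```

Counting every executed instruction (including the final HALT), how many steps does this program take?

$t4=10
$t3=1
$t4=10+19=29
$t4=29+10=39
$t3=1+3=4
cmp $t3, 22  (cmp 4,22)
bne again: taken
$t4=39+19=58
$t4=58+10=68
$t3=4+3=7
cmp $t3, 22  (cmp 7,22)
bne again: taken
$t4=68+19=87
$t4=87+10=97
$t3=7+3=10
cmp $t3, 22  (cmp 10,22)
bne again: taken
$t4=97+19=116
$t4=116+10=126
$t3=10+3=13
cmp $t3, 22  (cmp 13,22)
bne again: taken
$t4=126+19=145
$t4=145+10=155
$t3=13+3=16
cmp $t3, 22  (cmp 16,22)
bne again: taken
$t4=155+19=174
$t4=174+10=184
$t3=16+3=19
cmp $t3, 22  (cmp 19,22)
bne again: taken
$t4=184+19=203
$t4=203+10=213
$t3=19+3=22
cmp $t3, 22  (cmp 22,22)
bne again: not taken
halt.
Total executed instructions: 38.

38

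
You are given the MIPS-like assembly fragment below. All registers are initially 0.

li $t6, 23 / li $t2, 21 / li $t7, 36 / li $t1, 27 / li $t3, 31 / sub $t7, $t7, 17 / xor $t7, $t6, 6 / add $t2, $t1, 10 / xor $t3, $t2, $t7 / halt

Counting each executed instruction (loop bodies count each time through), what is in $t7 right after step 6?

after li $t6, 23: $t6=23
after li $t2, 21: $t2=21
after li $t7, 36: $t7=36
after li $t1, 27: $t1=27
after li $t3, 31: $t3=31
after sub $t7, $t7, 17: $t7=36-17=19
After step 6: $t7 = 19.

19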